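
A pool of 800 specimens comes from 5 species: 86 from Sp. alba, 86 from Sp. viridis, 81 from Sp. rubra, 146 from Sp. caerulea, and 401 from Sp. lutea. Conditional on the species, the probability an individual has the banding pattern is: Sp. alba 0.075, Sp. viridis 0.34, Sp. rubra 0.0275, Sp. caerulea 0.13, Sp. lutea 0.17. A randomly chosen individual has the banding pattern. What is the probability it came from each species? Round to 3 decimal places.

Sp. alba 0.052, Sp. viridis 0.234, Sp. rubra 0.018, Sp. caerulea 0.152, Sp. lutea 0.545

Unnormalized posteriors (prior × likelihood):
  Sp. alba: 0.1075 × 0.075 = 0.0080625
  Sp. viridis: 0.1075 × 0.34 = 0.03655
  Sp. rubra: 0.10125 × 0.0275 = 0.002784375
  Sp. caerulea: 0.1825 × 0.13 = 0.023725
  Sp. lutea: 0.50125 × 0.17 = 0.0852125
Normalizing constant = 0.156334375.
P(Sp. alba | banded) = 0.0080625/0.156334375 ≈ 0.052
P(Sp. viridis | banded) = 0.03655/0.156334375 ≈ 0.234
P(Sp. rubra | banded) = 0.002784375/0.156334375 ≈ 0.018
P(Sp. caerulea | banded) = 0.023725/0.156334375 ≈ 0.152
P(Sp. lutea | banded) = 0.0852125/0.156334375 ≈ 0.545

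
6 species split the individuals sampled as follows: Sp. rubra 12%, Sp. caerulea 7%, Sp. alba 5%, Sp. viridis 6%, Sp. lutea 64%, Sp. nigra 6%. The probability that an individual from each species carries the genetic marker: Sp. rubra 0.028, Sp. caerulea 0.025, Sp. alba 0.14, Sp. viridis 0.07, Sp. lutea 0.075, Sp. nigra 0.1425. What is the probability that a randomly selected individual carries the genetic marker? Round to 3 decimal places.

Compute prior × likelihood for every hypothesis:
  Sp. rubra: 0.12 × 0.028 = 0.00336
  Sp. caerulea: 0.07 × 0.025 = 0.00175
  Sp. alba: 0.05 × 0.14 = 0.007
  Sp. viridis: 0.06 × 0.07 = 0.0042
  Sp. lutea: 0.64 × 0.075 = 0.048
  Sp. nigra: 0.06 × 0.1425 = 0.00855
P(marker) = 0.00336 + 0.00175 + 0.007 + 0.0042 + 0.048 + 0.00855 = 0.07286 → 0.073.

0.073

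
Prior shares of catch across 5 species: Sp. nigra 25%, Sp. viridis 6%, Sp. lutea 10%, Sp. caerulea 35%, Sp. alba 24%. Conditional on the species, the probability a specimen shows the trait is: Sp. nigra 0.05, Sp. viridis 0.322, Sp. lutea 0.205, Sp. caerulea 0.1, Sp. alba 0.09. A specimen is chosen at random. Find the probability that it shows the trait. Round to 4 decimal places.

0.1089

Prior × likelihood for each hypothesis:
  Sp. nigra: 0.25 × 0.05 = 0.0125
  Sp. viridis: 0.06 × 0.322 = 0.01932
  Sp. lutea: 0.1 × 0.205 = 0.0205
  Sp. caerulea: 0.35 × 0.1 = 0.035
  Sp. alba: 0.24 × 0.09 = 0.0216
P(trait) = 0.0125 + 0.01932 + 0.0205 + 0.035 + 0.0216 = 0.10892 → 0.1089.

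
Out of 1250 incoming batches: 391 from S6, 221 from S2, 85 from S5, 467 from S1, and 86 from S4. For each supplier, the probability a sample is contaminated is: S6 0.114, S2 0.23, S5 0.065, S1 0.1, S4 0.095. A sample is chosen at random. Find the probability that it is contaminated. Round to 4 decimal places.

0.1246

By Bayes' rule, posterior ∝ prior × likelihood:
  S6: 0.3128 × 0.114 = 0.0356592
  S2: 0.1768 × 0.23 = 0.040664
  S5: 0.068 × 0.065 = 0.00442
  S1: 0.3736 × 0.1 = 0.03736
  S4: 0.0688 × 0.095 = 0.006536
P(contaminated) = 0.0356592 + 0.040664 + 0.00442 + 0.03736 + 0.006536 = 0.1246392 → 0.1246.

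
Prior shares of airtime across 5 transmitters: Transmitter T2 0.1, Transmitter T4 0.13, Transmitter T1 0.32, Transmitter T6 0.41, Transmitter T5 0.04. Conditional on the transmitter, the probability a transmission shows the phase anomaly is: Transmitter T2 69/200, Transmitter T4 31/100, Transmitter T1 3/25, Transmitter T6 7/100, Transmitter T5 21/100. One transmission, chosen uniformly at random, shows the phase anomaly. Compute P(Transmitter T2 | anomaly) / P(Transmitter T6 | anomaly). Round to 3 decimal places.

By Bayes' rule, posterior ∝ prior × likelihood:
  Transmitter T2: 0.1 × 0.345 = 0.0345
  Transmitter T4: 0.13 × 0.31 = 0.0403
  Transmitter T1: 0.32 × 0.12 = 0.0384
  Transmitter T6: 0.41 × 0.07 = 0.0287
  Transmitter T5: 0.04 × 0.21 = 0.0084
Normalizing constant = 0.1503.
The ratio is 0.0345 / 0.0287 (the normalizer cancels) = 1.202.

1.202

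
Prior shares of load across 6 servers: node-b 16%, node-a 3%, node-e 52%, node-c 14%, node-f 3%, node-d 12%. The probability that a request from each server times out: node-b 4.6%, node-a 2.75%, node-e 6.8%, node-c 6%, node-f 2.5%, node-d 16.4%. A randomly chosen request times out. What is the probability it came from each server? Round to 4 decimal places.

node-b 0.1017, node-a 0.0114, node-e 0.4886, node-c 0.1161, node-f 0.0104, node-d 0.2719

By Bayes' rule, posterior ∝ prior × likelihood:
  node-b: 0.16 × 0.046 = 0.00736
  node-a: 0.03 × 0.0275 = 0.000825
  node-e: 0.52 × 0.068 = 0.03536
  node-c: 0.14 × 0.06 = 0.0084
  node-f: 0.03 × 0.025 = 0.00075
  node-d: 0.12 × 0.164 = 0.01968
Sum = 0.072375.
P(node-b | timeout) = 0.00736/0.072375 ≈ 0.1017
P(node-a | timeout) = 0.000825/0.072375 ≈ 0.0114
P(node-e | timeout) = 0.03536/0.072375 ≈ 0.4886
P(node-c | timeout) = 0.0084/0.072375 ≈ 0.1161
P(node-f | timeout) = 0.00075/0.072375 ≈ 0.0104
P(node-d | timeout) = 0.01968/0.072375 ≈ 0.2719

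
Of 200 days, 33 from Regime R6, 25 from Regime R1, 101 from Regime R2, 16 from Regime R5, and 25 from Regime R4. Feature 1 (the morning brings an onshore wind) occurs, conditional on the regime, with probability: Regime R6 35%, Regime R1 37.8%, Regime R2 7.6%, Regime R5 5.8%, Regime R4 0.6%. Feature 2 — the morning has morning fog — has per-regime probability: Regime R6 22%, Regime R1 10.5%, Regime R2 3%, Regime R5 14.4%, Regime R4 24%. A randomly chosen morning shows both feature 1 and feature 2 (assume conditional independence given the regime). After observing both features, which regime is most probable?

By Bayes' rule, posterior ∝ prior × likelihood:
  Regime R6: 0.165 × 0.35 × 0.22 = 0.012705
  Regime R1: 0.125 × 0.378 × 0.105 = 0.00496125
  Regime R2: 0.505 × 0.076 × 0.03 = 0.0011514
  Regime R5: 0.08 × 0.058 × 0.144 = 0.00066816
  Regime R4: 0.125 × 0.006 × 0.24 = 0.00018
Total = 0.01966581.
Largest term belongs to Regime R6, so Regime R6 is most probable.

Regime R6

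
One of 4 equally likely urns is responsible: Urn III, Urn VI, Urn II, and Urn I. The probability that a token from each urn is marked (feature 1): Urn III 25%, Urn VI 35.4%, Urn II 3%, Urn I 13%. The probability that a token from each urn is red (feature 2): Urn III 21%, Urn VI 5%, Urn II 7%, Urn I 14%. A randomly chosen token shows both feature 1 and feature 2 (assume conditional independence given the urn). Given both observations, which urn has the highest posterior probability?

Urn III

With a uniform prior (1/4 each), posterior ∝ likelihood:
  Urn III: 0.25 × 0.21 = 0.0525
  Urn VI: 0.354 × 0.05 = 0.0177
  Urn II: 0.03 × 0.07 = 0.0021
  Urn I: 0.13 × 0.14 = 0.0182
Normalizing constant = 0.0905.
Largest term belongs to Urn III, so Urn III is most probable.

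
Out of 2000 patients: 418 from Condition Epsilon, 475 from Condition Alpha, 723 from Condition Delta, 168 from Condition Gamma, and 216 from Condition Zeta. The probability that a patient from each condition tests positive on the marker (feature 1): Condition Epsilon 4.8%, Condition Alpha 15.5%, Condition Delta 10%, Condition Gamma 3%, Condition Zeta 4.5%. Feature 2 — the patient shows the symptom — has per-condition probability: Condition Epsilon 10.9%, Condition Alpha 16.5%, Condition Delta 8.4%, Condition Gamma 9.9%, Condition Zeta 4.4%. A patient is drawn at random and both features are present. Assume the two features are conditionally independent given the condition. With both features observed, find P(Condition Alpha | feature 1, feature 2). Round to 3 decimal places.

By Bayes' rule, posterior ∝ prior × likelihood:
  Condition Epsilon: 0.209 × 0.048 × 0.109 = 0.001093488
  Condition Alpha: 0.2375 × 0.155 × 0.165 = 0.0060740625
  Condition Delta: 0.3615 × 0.1 × 0.084 = 0.0030366
  Condition Gamma: 0.084 × 0.03 × 0.099 = 0.00024948
  Condition Zeta: 0.108 × 0.045 × 0.044 = 0.00021384
Sum = 0.0106674705.
P(Condition Alpha | evidence) = 0.0060740625 / 0.0106674705 ≈ 0.569.

0.569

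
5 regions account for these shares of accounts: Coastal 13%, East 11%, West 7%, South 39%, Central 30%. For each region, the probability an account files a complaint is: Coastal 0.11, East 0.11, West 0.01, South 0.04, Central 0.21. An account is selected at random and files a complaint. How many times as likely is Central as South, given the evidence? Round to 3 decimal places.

4.038

Prior × likelihood for each hypothesis:
  Coastal: 0.13 × 0.11 = 0.0143
  East: 0.11 × 0.11 = 0.0121
  West: 0.07 × 0.01 = 0.0007
  South: 0.39 × 0.04 = 0.0156
  Central: 0.3 × 0.21 = 0.063
Sum = 0.1057.
The ratio is 0.063 / 0.0156 (the normalizer cancels) = 4.038.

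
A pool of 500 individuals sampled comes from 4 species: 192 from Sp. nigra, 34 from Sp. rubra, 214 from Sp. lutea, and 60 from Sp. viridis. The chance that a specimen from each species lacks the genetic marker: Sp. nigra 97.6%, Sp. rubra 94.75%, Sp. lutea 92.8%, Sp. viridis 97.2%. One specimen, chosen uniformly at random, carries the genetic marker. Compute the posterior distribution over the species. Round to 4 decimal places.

Sp. nigra 0.1962, Sp. rubra 0.0760, Sp. lutea 0.6562, Sp. viridis 0.0715

Taking complements, P(marker | each) = Sp. nigra 0.024, Sp. rubra 0.0525, Sp. lutea 0.072, Sp. viridis 0.028.
Unnormalized posteriors (prior × likelihood):
  Sp. nigra: 0.384 × 0.024 = 0.009216
  Sp. rubra: 0.068 × 0.0525 = 0.00357
  Sp. lutea: 0.428 × 0.072 = 0.030816
  Sp. viridis: 0.12 × 0.028 = 0.00336
Total = 0.046962.
P(Sp. nigra | marker) = 0.009216/0.046962 ≈ 0.1962
P(Sp. rubra | marker) = 0.00357/0.046962 ≈ 0.0760
P(Sp. lutea | marker) = 0.030816/0.046962 ≈ 0.6562
P(Sp. viridis | marker) = 0.00336/0.046962 ≈ 0.0715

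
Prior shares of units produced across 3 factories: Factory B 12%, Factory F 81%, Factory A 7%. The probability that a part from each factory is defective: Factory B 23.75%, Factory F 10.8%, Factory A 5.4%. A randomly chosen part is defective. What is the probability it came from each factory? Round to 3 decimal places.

Factory B 0.238, Factory F 0.730, Factory A 0.032

Unnormalized posteriors (prior × likelihood):
  Factory B: 0.12 × 0.2375 = 0.0285
  Factory F: 0.81 × 0.108 = 0.08748
  Factory A: 0.07 × 0.054 = 0.00378
Sum = 0.11976.
P(Factory B | defective) = 0.0285/0.11976 ≈ 0.238
P(Factory F | defective) = 0.08748/0.11976 ≈ 0.730
P(Factory A | defective) = 0.00378/0.11976 ≈ 0.032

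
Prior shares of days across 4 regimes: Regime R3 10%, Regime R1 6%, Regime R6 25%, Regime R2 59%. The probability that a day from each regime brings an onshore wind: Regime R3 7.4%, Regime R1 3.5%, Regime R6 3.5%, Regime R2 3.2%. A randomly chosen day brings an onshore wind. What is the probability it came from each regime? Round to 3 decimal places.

Regime R3 0.199, Regime R1 0.057, Regime R6 0.236, Regime R2 0.508

Unnormalized posteriors (prior × likelihood):
  Regime R3: 0.1 × 0.074 = 0.0074
  Regime R1: 0.06 × 0.035 = 0.0021
  Regime R6: 0.25 × 0.035 = 0.00875
  Regime R2: 0.59 × 0.032 = 0.01888
Sum = 0.03713.
P(Regime R3 | onshore) = 0.0074/0.03713 ≈ 0.199
P(Regime R1 | onshore) = 0.0021/0.03713 ≈ 0.057
P(Regime R6 | onshore) = 0.00875/0.03713 ≈ 0.236
P(Regime R2 | onshore) = 0.01888/0.03713 ≈ 0.508
(Check: 0.199+0.057+0.236+0.508 = 1.000.)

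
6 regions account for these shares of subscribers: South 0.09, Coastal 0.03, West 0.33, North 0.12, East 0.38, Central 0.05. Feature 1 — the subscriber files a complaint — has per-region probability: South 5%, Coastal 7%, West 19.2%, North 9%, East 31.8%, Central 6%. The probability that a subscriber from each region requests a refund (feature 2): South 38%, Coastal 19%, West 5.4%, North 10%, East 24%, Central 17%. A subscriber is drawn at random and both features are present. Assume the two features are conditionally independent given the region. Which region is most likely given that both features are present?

By Bayes' rule, posterior ∝ prior × likelihood:
  South: 0.09 × 0.05 × 0.38 = 0.00171
  Coastal: 0.03 × 0.07 × 0.19 = 0.000399
  West: 0.33 × 0.192 × 0.054 = 0.00342144
  North: 0.12 × 0.09 × 0.1 = 0.00108
  East: 0.38 × 0.318 × 0.24 = 0.0290016
  Central: 0.05 × 0.06 × 0.17 = 0.00051
Normalizing constant = 0.03612204.
Largest term belongs to East, so East is most probable.

East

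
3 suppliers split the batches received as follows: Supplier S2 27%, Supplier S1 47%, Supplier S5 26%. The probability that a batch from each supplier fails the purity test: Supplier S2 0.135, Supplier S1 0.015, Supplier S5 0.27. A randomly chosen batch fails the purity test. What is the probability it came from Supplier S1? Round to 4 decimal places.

0.0620

Compute prior × likelihood for every hypothesis:
  Supplier S2: 0.27 × 0.135 = 0.03645
  Supplier S1: 0.47 × 0.015 = 0.00705
  Supplier S5: 0.26 × 0.27 = 0.0702
Normalizing constant = 0.1137.
P(Supplier S1 | evidence) = 0.00705 / 0.1137 ≈ 0.0620.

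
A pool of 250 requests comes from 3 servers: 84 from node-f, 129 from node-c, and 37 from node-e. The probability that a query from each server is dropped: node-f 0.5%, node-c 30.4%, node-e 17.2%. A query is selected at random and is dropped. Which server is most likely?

Compute prior × likelihood for every hypothesis:
  node-f: 0.336 × 0.005 = 0.00168
  node-c: 0.516 × 0.304 = 0.156864
  node-e: 0.148 × 0.172 = 0.025456
Sum = 0.184.
Largest term belongs to node-c, so node-c is most probable.

node-c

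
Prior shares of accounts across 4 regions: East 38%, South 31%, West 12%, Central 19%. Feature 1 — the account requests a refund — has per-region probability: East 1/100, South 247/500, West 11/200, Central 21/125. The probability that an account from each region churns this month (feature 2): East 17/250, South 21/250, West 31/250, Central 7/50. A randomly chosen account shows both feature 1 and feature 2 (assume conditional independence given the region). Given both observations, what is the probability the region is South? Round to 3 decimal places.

0.699

By Bayes' rule, posterior ∝ prior × likelihood:
  East: 0.38 × 0.01 × 0.068 = 0.0002584
  South: 0.31 × 0.494 × 0.084 = 0.01286376
  West: 0.12 × 0.055 × 0.124 = 0.0008184
  Central: 0.19 × 0.168 × 0.14 = 0.0044688
Sum = 0.01840936.
P(South | evidence) = 0.01286376 / 0.01840936 ≈ 0.699.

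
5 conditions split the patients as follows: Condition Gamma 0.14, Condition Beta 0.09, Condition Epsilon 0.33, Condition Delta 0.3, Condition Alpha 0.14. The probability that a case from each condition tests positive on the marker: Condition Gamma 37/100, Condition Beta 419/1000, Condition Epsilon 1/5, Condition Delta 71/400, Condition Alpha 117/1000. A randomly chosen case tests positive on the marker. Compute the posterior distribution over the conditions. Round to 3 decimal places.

Condition Gamma 0.230, Condition Beta 0.167, Condition Epsilon 0.293, Condition Delta 0.237, Condition Alpha 0.073

Unnormalized posteriors (prior × likelihood):
  Condition Gamma: 0.14 × 0.37 = 0.0518
  Condition Beta: 0.09 × 0.419 = 0.03771
  Condition Epsilon: 0.33 × 0.2 = 0.066
  Condition Delta: 0.3 × 0.1775 = 0.05325
  Condition Alpha: 0.14 × 0.117 = 0.01638
Sum = 0.22514.
P(Condition Gamma | marker-positive) = 0.0518/0.22514 ≈ 0.230
P(Condition Beta | marker-positive) = 0.03771/0.22514 ≈ 0.167
P(Condition Epsilon | marker-positive) = 0.066/0.22514 ≈ 0.293
P(Condition Delta | marker-positive) = 0.05325/0.22514 ≈ 0.237
P(Condition Alpha | marker-positive) = 0.01638/0.22514 ≈ 0.073
(Check: 0.230+0.167+0.293+0.237+0.073 = 1.000.)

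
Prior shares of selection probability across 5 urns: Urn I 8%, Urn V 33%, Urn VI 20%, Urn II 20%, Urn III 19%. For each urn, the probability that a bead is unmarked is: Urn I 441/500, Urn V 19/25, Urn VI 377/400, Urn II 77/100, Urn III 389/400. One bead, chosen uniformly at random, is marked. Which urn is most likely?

Taking complements, P(marked | each) = Urn I 0.118, Urn V 0.24, Urn VI 0.0575, Urn II 0.23, Urn III 0.0275.
Prior × likelihood for each hypothesis:
  Urn I: 0.08 × 0.118 = 0.00944
  Urn V: 0.33 × 0.24 = 0.0792
  Urn VI: 0.2 × 0.0575 = 0.0115
  Urn II: 0.2 × 0.23 = 0.046
  Urn III: 0.19 × 0.0275 = 0.005225
Normalizing constant = 0.151365.
Largest term belongs to Urn V, so Urn V is most probable.

Urn V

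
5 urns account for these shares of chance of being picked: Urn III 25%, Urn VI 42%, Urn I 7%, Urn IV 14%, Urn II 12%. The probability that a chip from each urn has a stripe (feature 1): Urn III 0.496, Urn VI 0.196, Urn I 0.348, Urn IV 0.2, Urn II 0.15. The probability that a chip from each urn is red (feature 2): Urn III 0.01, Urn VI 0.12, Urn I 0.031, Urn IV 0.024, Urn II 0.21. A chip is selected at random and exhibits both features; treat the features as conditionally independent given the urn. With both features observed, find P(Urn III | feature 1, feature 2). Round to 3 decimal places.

Unnormalized posteriors (prior × likelihood):
  Urn III: 0.25 × 0.496 × 0.01 = 0.00124
  Urn VI: 0.42 × 0.196 × 0.12 = 0.0098784
  Urn I: 0.07 × 0.348 × 0.031 = 0.00075516
  Urn IV: 0.14 × 0.2 × 0.024 = 0.000672
  Urn II: 0.12 × 0.15 × 0.21 = 0.00378
Total = 0.01632556.
P(Urn III | evidence) = 0.00124 / 0.01632556 ≈ 0.076.

0.076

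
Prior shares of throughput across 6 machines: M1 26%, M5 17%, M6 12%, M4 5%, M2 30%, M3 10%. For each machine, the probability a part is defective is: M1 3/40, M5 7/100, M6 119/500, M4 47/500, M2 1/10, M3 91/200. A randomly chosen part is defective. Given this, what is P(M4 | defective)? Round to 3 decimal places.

0.034

Unnormalized posteriors (prior × likelihood):
  M1: 0.26 × 0.075 = 0.0195
  M5: 0.17 × 0.07 = 0.0119
  M6: 0.12 × 0.238 = 0.02856
  M4: 0.05 × 0.094 = 0.0047
  M2: 0.3 × 0.1 = 0.03
  M3: 0.1 × 0.455 = 0.0455
Sum = 0.14016.
P(M4 | evidence) = 0.0047 / 0.14016 ≈ 0.034.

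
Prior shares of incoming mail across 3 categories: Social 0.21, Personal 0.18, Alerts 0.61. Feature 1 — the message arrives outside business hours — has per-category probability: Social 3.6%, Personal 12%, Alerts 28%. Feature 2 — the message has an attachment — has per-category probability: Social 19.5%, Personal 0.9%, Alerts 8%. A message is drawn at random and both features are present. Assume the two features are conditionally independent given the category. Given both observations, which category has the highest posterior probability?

Alerts

By Bayes' rule, posterior ∝ prior × likelihood:
  Social: 0.21 × 0.036 × 0.195 = 0.0014742
  Personal: 0.18 × 0.12 × 0.009 = 0.0001944
  Alerts: 0.61 × 0.28 × 0.08 = 0.013664
Total = 0.0153326.
Largest term belongs to Alerts, so Alerts is most probable.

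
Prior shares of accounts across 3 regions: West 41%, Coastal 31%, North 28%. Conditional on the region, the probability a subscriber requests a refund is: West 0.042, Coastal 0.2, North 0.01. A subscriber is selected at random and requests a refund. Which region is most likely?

By Bayes' rule, posterior ∝ prior × likelihood:
  West: 0.41 × 0.042 = 0.01722
  Coastal: 0.31 × 0.2 = 0.062
  North: 0.28 × 0.01 = 0.0028
Normalizing constant = 0.08202.
Largest term belongs to Coastal, so Coastal is most probable.

Coastal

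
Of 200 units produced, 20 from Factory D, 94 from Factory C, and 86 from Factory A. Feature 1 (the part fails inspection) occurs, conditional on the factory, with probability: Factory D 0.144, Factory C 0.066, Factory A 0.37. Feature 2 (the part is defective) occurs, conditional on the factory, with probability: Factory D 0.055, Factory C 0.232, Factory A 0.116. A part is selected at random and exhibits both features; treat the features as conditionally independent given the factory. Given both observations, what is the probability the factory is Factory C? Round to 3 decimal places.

0.272

Compute prior × likelihood for every hypothesis:
  Factory D: 0.1 × 0.144 × 0.055 = 0.000792
  Factory C: 0.47 × 0.066 × 0.232 = 0.00719664
  Factory A: 0.43 × 0.37 × 0.116 = 0.0184556
Sum = 0.02644424.
P(Factory C | evidence) = 0.00719664 / 0.02644424 ≈ 0.272.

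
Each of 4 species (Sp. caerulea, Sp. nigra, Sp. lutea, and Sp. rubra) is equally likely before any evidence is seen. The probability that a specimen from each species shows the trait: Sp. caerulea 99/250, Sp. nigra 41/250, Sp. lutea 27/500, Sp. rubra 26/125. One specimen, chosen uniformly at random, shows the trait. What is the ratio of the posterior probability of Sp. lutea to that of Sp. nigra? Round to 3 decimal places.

Since the prior is uniform, the posterior is proportional to the likelihood:
  Sp. caerulea: 0.396
  Sp. nigra: 0.164
  Sp. lutea: 0.054
  Sp. rubra: 0.208
Normalizing constant = 0.822.
The ratio is 0.054 / 0.164 (the normalizer cancels) = 0.329.

0.329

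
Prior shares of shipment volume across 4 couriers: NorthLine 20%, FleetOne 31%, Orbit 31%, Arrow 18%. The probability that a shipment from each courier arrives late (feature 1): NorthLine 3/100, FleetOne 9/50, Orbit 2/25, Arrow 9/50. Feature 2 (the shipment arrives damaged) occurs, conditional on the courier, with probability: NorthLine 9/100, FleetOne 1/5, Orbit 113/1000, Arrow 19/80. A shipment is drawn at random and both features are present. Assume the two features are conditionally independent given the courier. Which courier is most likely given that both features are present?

Prior × likelihood for each hypothesis:
  NorthLine: 0.2 × 0.03 × 0.09 = 0.00054
  FleetOne: 0.31 × 0.18 × 0.2 = 0.01116
  Orbit: 0.31 × 0.08 × 0.113 = 0.0028024
  Arrow: 0.18 × 0.18 × 0.2375 = 0.007695
Total = 0.0221974.
Largest term belongs to FleetOne, so FleetOne is most probable.

FleetOne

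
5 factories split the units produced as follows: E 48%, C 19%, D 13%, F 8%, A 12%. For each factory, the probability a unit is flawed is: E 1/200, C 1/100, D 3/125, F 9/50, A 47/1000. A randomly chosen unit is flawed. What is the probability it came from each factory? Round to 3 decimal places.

By Bayes' rule, posterior ∝ prior × likelihood:
  E: 0.48 × 0.005 = 0.0024
  C: 0.19 × 0.01 = 0.0019
  D: 0.13 × 0.024 = 0.00312
  F: 0.08 × 0.18 = 0.0144
  A: 0.12 × 0.047 = 0.00564
Total = 0.02746.
P(E | flawed) = 0.0024/0.02746 ≈ 0.087
P(C | flawed) = 0.0019/0.02746 ≈ 0.069
P(D | flawed) = 0.00312/0.02746 ≈ 0.114
P(F | flawed) = 0.0144/0.02746 ≈ 0.524
P(A | flawed) = 0.00564/0.02746 ≈ 0.205
(Check: 0.087+0.069+0.114+0.524+0.205 = 0.999.)

E 0.087, C 0.069, D 0.114, F 0.524, A 0.205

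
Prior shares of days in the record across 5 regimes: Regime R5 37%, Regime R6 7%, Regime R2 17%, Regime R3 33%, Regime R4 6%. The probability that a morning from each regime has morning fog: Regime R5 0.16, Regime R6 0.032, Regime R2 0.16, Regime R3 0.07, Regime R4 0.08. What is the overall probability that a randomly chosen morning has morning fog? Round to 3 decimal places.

0.117

By Bayes' rule, posterior ∝ prior × likelihood:
  Regime R5: 0.37 × 0.16 = 0.0592
  Regime R6: 0.07 × 0.032 = 0.00224
  Regime R2: 0.17 × 0.16 = 0.0272
  Regime R3: 0.33 × 0.07 = 0.0231
  Regime R4: 0.06 × 0.08 = 0.0048
P(fog) = 0.0592 + 0.00224 + 0.0272 + 0.0231 + 0.0048 = 0.11654 → 0.117.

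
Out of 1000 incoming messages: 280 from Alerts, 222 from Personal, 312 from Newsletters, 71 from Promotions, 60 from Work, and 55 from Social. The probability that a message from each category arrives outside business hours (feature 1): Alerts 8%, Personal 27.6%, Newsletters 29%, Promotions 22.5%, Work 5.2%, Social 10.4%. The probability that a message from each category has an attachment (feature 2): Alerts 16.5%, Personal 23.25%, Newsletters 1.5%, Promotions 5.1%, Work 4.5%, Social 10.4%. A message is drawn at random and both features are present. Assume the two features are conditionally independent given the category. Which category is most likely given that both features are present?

Unnormalized posteriors (prior × likelihood):
  Alerts: 0.28 × 0.08 × 0.165 = 0.003696
  Personal: 0.222 × 0.276 × 0.2325 = 0.01424574
  Newsletters: 0.312 × 0.29 × 0.015 = 0.0013572
  Promotions: 0.071 × 0.225 × 0.051 = 0.000814725
  Work: 0.06 × 0.052 × 0.045 = 0.0001404
  Social: 0.055 × 0.104 × 0.104 = 0.00059488
Total = 0.020848945.
Largest term belongs to Personal, so Personal is most probable.

Personal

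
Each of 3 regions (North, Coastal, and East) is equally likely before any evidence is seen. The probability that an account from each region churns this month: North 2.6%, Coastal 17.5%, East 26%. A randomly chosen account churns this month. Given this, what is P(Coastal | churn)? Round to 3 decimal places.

0.380

With a uniform prior (1/3 each), posterior ∝ likelihood:
  North: 0.026
  Coastal: 0.175
  East: 0.26
Total = 0.461.
P(Coastal | evidence) = 0.175 / 0.461 ≈ 0.380.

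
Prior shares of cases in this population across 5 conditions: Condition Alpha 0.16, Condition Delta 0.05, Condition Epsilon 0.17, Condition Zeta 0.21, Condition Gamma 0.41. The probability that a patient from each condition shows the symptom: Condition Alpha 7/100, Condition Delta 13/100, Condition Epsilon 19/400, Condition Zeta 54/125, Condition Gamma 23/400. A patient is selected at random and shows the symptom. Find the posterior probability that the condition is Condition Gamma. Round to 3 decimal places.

Unnormalized posteriors (prior × likelihood):
  Condition Alpha: 0.16 × 0.07 = 0.0112
  Condition Delta: 0.05 × 0.13 = 0.0065
  Condition Epsilon: 0.17 × 0.0475 = 0.008075
  Condition Zeta: 0.21 × 0.432 = 0.09072
  Condition Gamma: 0.41 × 0.0575 = 0.023575
Normalizing constant = 0.14007.
P(Condition Gamma | evidence) = 0.023575 / 0.14007 ≈ 0.168.

0.168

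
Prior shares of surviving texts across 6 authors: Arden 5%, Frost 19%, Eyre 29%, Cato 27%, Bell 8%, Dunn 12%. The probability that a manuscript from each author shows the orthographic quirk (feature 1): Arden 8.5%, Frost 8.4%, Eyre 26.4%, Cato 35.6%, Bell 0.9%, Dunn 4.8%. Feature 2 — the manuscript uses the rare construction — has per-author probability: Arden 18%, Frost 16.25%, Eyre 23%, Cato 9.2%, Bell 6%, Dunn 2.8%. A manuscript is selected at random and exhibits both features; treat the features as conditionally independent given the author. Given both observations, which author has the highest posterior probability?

Eyre

Compute prior × likelihood for every hypothesis:
  Arden: 0.05 × 0.085 × 0.18 = 0.000765
  Frost: 0.19 × 0.084 × 0.1625 = 0.0025935
  Eyre: 0.29 × 0.264 × 0.23 = 0.0176088
  Cato: 0.27 × 0.356 × 0.092 = 0.00884304
  Bell: 0.08 × 0.009 × 0.06 = 0.0000432
  Dunn: 0.12 × 0.048 × 0.028 = 0.00016128
Total = 0.03001482.
Largest term belongs to Eyre, so Eyre is most probable.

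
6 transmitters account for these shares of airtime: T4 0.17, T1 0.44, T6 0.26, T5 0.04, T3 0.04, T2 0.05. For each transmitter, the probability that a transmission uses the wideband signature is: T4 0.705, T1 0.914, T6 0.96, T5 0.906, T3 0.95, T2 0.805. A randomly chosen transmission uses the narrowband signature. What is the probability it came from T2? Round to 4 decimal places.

Taking complements, P(narrowband | each) = T4 0.295, T1 0.086, T6 0.04, T5 0.094, T3 0.05, T2 0.195.
Compute prior × likelihood for every hypothesis:
  T4: 0.17 × 0.295 = 0.05015
  T1: 0.44 × 0.086 = 0.03784
  T6: 0.26 × 0.04 = 0.0104
  T5: 0.04 × 0.094 = 0.00376
  T3: 0.04 × 0.05 = 0.002
  T2: 0.05 × 0.195 = 0.00975
Normalizing constant = 0.1139.
P(T2 | evidence) = 0.00975 / 0.1139 ≈ 0.0856.

0.0856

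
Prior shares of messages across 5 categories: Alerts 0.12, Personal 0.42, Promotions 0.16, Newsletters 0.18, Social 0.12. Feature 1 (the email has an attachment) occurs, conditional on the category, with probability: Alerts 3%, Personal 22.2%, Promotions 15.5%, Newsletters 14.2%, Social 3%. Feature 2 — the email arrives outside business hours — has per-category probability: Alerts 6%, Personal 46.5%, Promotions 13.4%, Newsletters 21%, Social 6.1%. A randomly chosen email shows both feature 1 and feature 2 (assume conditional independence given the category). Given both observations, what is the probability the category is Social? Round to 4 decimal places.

By Bayes' rule, posterior ∝ prior × likelihood:
  Alerts: 0.12 × 0.03 × 0.06 = 0.000216
  Personal: 0.42 × 0.222 × 0.465 = 0.0433566
  Promotions: 0.16 × 0.155 × 0.134 = 0.0033232
  Newsletters: 0.18 × 0.142 × 0.21 = 0.0053676
  Social: 0.12 × 0.03 × 0.061 = 0.0002196
Total = 0.052483.
P(Social | evidence) = 0.0002196 / 0.052483 ≈ 0.0042.

0.0042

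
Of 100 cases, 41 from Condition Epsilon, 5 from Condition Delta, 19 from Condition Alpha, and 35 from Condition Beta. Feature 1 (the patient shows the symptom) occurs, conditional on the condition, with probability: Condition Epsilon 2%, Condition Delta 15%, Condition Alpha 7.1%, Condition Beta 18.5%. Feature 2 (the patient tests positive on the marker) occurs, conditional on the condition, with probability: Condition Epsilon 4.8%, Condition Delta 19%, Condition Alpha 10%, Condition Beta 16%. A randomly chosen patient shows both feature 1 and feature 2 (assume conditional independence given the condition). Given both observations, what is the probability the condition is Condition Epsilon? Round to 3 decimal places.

0.029

Prior × likelihood for each hypothesis:
  Condition Epsilon: 0.41 × 0.02 × 0.048 = 0.0003936
  Condition Delta: 0.05 × 0.15 × 0.19 = 0.001425
  Condition Alpha: 0.19 × 0.071 × 0.1 = 0.001349
  Condition Beta: 0.35 × 0.185 × 0.16 = 0.01036
Sum = 0.0135276.
P(Condition Epsilon | evidence) = 0.0003936 / 0.0135276 ≈ 0.029.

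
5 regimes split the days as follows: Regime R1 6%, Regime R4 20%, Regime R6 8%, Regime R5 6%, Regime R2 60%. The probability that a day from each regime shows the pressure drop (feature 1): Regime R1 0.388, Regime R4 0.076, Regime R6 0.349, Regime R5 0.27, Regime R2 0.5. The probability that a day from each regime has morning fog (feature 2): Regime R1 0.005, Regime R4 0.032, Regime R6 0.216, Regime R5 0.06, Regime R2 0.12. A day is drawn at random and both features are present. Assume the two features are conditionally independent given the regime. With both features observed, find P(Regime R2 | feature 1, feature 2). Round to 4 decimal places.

Unnormalized posteriors (prior × likelihood):
  Regime R1: 0.06 × 0.388 × 0.005 = 0.0001164
  Regime R4: 0.2 × 0.076 × 0.032 = 0.0004864
  Regime R6: 0.08 × 0.349 × 0.216 = 0.00603072
  Regime R5: 0.06 × 0.27 × 0.06 = 0.000972
  Regime R2: 0.6 × 0.5 × 0.12 = 0.036
Normalizing constant = 0.04360552.
P(Regime R2 | evidence) = 0.036 / 0.04360552 ≈ 0.8256.

0.8256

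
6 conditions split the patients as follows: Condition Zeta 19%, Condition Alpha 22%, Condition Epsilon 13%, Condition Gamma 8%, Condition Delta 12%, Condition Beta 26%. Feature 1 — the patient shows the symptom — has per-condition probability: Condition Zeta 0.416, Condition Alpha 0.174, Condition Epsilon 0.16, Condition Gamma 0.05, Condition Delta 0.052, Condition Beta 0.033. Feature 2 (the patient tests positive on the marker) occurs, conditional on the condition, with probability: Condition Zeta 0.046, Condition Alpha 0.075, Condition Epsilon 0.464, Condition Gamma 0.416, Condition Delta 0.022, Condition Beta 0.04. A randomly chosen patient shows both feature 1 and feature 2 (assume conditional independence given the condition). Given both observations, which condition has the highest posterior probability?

Condition Epsilon

Prior × likelihood for each hypothesis:
  Condition Zeta: 0.19 × 0.416 × 0.046 = 0.00363584
  Condition Alpha: 0.22 × 0.174 × 0.075 = 0.002871
  Condition Epsilon: 0.13 × 0.16 × 0.464 = 0.0096512
  Condition Gamma: 0.08 × 0.05 × 0.416 = 0.001664
  Condition Delta: 0.12 × 0.052 × 0.022 = 0.00013728
  Condition Beta: 0.26 × 0.033 × 0.04 = 0.0003432
Total = 0.01830252.
Largest term belongs to Condition Epsilon, so Condition Epsilon is most probable.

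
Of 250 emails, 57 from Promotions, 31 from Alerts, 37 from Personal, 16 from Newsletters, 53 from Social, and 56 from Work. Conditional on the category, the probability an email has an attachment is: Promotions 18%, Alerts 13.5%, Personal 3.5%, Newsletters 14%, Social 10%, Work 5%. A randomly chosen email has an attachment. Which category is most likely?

Promotions

Unnormalized posteriors (prior × likelihood):
  Promotions: 0.228 × 0.18 = 0.04104
  Alerts: 0.124 × 0.135 = 0.01674
  Personal: 0.148 × 0.035 = 0.00518
  Newsletters: 0.064 × 0.14 = 0.00896
  Social: 0.212 × 0.1 = 0.0212
  Work: 0.224 × 0.05 = 0.0112
Normalizing constant = 0.10432.
Largest term belongs to Promotions, so Promotions is most probable.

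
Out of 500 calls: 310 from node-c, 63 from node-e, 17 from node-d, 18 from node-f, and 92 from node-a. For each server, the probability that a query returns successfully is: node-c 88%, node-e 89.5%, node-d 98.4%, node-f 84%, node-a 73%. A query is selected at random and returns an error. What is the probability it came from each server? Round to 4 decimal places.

Taking complements, P(error | each) = node-c 0.12, node-e 0.105, node-d 0.016, node-f 0.16, node-a 0.27.
Unnormalized posteriors (prior × likelihood):
  node-c: 0.62 × 0.12 = 0.0744
  node-e: 0.126 × 0.105 = 0.01323
  node-d: 0.034 × 0.016 = 0.000544
  node-f: 0.036 × 0.16 = 0.00576
  node-a: 0.184 × 0.27 = 0.04968
Normalizing constant = 0.143614.
P(node-c | error) = 0.0744/0.143614 ≈ 0.5181
P(node-e | error) = 0.01323/0.143614 ≈ 0.0921
P(node-d | error) = 0.000544/0.143614 ≈ 0.0038
P(node-f | error) = 0.00576/0.143614 ≈ 0.0401
P(node-a | error) = 0.04968/0.143614 ≈ 0.3459

node-c 0.5181, node-e 0.0921, node-d 0.0038, node-f 0.0401, node-a 0.3459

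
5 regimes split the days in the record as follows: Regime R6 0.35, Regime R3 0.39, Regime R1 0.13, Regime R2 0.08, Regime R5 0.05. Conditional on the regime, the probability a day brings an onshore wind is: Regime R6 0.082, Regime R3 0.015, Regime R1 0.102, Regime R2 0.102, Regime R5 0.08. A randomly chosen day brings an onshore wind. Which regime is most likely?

Prior × likelihood for each hypothesis:
  Regime R6: 0.35 × 0.082 = 0.0287
  Regime R3: 0.39 × 0.015 = 0.00585
  Regime R1: 0.13 × 0.102 = 0.01326
  Regime R2: 0.08 × 0.102 = 0.00816
  Regime R5: 0.05 × 0.08 = 0.004
Sum = 0.05997.
Largest term belongs to Regime R6, so Regime R6 is most probable.

Regime R6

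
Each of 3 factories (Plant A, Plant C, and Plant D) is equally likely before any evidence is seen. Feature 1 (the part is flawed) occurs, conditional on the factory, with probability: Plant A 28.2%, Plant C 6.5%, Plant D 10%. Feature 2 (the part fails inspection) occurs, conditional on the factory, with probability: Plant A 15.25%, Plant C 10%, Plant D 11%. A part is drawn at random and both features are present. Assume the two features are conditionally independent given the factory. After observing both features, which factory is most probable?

Since the prior is uniform, the posterior is proportional to the likelihood:
  Plant A: 0.282 × 0.1525 = 0.043005
  Plant C: 0.065 × 0.1 = 0.0065
  Plant D: 0.1 × 0.11 = 0.011
Normalizing constant = 0.060505.
Largest term belongs to Plant A, so Plant A is most probable.

Plant A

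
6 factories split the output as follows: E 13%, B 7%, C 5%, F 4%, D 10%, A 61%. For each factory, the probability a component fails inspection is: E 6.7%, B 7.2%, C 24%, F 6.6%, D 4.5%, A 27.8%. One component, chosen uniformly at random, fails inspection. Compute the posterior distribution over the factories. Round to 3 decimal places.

E 0.043, B 0.025, C 0.059, F 0.013, D 0.022, A 0.838

By Bayes' rule, posterior ∝ prior × likelihood:
  E: 0.13 × 0.067 = 0.00871
  B: 0.07 × 0.072 = 0.00504
  C: 0.05 × 0.24 = 0.012
  F: 0.04 × 0.066 = 0.00264
  D: 0.1 × 0.045 = 0.0045
  A: 0.61 × 0.278 = 0.16958
Sum = 0.20247.
P(E | nonconforming) = 0.00871/0.20247 ≈ 0.043
P(B | nonconforming) = 0.00504/0.20247 ≈ 0.025
P(C | nonconforming) = 0.012/0.20247 ≈ 0.059
P(F | nonconforming) = 0.00264/0.20247 ≈ 0.013
P(D | nonconforming) = 0.0045/0.20247 ≈ 0.022
P(A | nonconforming) = 0.16958/0.20247 ≈ 0.838
(Check: 0.043+0.025+0.059+0.013+0.022+0.838 = 1.000.)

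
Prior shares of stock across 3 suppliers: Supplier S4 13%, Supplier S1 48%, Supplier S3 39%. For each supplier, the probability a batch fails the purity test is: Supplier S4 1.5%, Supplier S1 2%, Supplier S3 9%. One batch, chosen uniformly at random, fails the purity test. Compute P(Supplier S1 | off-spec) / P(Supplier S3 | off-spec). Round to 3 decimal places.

0.274

Prior × likelihood for each hypothesis:
  Supplier S4: 0.13 × 0.015 = 0.00195
  Supplier S1: 0.48 × 0.02 = 0.0096
  Supplier S3: 0.39 × 0.09 = 0.0351
Sum = 0.04665.
The ratio is 0.0096 / 0.0351 (the normalizer cancels) = 0.274.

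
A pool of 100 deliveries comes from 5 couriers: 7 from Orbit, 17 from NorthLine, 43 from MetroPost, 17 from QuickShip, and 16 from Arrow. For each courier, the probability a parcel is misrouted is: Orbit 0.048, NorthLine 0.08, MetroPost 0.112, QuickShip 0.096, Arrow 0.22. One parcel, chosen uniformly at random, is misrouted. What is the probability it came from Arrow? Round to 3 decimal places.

Prior × likelihood for each hypothesis:
  Orbit: 0.07 × 0.048 = 0.00336
  NorthLine: 0.17 × 0.08 = 0.0136
  MetroPost: 0.43 × 0.112 = 0.04816
  QuickShip: 0.17 × 0.096 = 0.01632
  Arrow: 0.16 × 0.22 = 0.0352
Normalizing constant = 0.11664.
P(Arrow | evidence) = 0.0352 / 0.11664 ≈ 0.302.

0.302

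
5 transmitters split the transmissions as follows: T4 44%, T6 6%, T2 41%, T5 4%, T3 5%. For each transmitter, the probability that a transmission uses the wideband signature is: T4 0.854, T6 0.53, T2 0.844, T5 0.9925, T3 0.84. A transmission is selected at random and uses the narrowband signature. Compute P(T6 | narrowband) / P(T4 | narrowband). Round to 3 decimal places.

Taking complements, P(narrowband | each) = T4 0.146, T6 0.47, T2 0.156, T5 0.0075, T3 0.16.
By Bayes' rule, posterior ∝ prior × likelihood:
  T4: 0.44 × 0.146 = 0.06424
  T6: 0.06 × 0.47 = 0.0282
  T2: 0.41 × 0.156 = 0.06396
  T5: 0.04 × 0.0075 = 0.0003
  T3: 0.05 × 0.16 = 0.008
Total = 0.1647.
The ratio is 0.0282 / 0.06424 (the normalizer cancels) = 0.439.

0.439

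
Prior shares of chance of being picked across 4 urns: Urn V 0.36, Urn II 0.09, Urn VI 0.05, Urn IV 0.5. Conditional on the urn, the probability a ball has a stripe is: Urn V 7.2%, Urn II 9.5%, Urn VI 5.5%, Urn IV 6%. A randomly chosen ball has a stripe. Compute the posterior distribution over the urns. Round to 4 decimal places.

Prior × likelihood for each hypothesis:
  Urn V: 0.36 × 0.072 = 0.02592
  Urn II: 0.09 × 0.095 = 0.00855
  Urn VI: 0.05 × 0.055 = 0.00275
  Urn IV: 0.5 × 0.06 = 0.03
Normalizing constant = 0.06722.
P(Urn V | striped) = 0.02592/0.06722 ≈ 0.3856
P(Urn II | striped) = 0.00855/0.06722 ≈ 0.1272
P(Urn VI | striped) = 0.00275/0.06722 ≈ 0.0409
P(Urn IV | striped) = 0.03/0.06722 ≈ 0.4463

Urn V 0.3856, Urn II 0.1272, Urn VI 0.0409, Urn IV 0.4463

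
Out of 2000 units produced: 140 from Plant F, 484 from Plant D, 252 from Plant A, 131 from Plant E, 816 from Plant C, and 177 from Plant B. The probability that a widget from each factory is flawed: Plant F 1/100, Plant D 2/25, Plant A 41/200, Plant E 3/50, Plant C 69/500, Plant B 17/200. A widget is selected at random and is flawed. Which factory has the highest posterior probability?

Compute prior × likelihood for every hypothesis:
  Plant F: 0.07 × 0.01 = 0.0007
  Plant D: 0.242 × 0.08 = 0.01936
  Plant A: 0.126 × 0.205 = 0.02583
  Plant E: 0.0655 × 0.06 = 0.00393
  Plant C: 0.408 × 0.138 = 0.056304
  Plant B: 0.0885 × 0.085 = 0.0075225
Total = 0.1136465.
Largest term belongs to Plant C, so Plant C is most probable.

Plant C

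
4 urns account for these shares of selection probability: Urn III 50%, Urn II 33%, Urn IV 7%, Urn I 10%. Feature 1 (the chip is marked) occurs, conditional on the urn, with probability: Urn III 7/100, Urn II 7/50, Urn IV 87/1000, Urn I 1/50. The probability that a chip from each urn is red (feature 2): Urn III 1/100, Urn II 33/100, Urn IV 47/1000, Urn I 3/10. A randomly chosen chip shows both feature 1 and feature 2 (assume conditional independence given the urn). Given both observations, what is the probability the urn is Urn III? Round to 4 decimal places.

0.0212

Prior × likelihood for each hypothesis:
  Urn III: 0.5 × 0.07 × 0.01 = 0.00035
  Urn II: 0.33 × 0.14 × 0.33 = 0.015246
  Urn IV: 0.07 × 0.087 × 0.047 = 0.00028623
  Urn I: 0.1 × 0.02 × 0.3 = 0.0006
Sum = 0.01648223.
P(Urn III | evidence) = 0.00035 / 0.01648223 ≈ 0.0212.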